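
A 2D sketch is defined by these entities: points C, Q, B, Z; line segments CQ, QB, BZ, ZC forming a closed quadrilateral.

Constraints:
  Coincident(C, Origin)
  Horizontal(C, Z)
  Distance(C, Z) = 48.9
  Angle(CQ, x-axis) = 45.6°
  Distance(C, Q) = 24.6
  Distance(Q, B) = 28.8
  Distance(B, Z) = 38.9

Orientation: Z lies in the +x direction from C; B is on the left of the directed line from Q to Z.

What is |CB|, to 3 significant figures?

53.4

C is at the origin; CZ is horizontal with |CZ| = 48.9 and Z in +x, so Z = (48.9, 0). CQ runs at 45.6° with |CQ| = 24.6, so Q = (17.2, 17.6). B is determined by |QB| = 28.8 and |BZ| = 38.9 together: it lies at the intersection of circle(Q, 28.8) and circle(Z, 38.9). With |QZ| = 36.2, the foot of the radical line on QZ is 8.68 from Q and the perpendicular offset is √(28.8² − 8.68²) = 27.5. Taking the left-of-QZ solution: B = (38.1, 37.4).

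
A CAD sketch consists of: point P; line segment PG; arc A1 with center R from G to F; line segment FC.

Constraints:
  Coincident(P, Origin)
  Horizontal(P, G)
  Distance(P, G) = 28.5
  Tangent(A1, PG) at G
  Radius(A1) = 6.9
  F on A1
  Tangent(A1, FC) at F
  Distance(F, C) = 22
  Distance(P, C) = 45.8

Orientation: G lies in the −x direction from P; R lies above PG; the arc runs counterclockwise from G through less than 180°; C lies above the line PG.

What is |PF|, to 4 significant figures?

25.33

Checks: P = (0.00, 0.00) ✓; |RF| = 6.900 ✓; ∠(RF, FC) = 90.00° ✓; |FC| = 22.00 ✓; |PC| = 45.80 ✓.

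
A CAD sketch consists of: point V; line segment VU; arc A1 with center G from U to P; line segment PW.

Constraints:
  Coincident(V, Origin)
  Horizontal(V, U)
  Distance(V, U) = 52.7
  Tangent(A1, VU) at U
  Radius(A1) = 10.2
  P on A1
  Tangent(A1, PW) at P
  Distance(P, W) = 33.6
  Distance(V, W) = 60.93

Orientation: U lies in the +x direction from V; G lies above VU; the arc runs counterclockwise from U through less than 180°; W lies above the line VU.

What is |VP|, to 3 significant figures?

63.2

Checks: |GP| = 10.20 ✓; ∠(GP, PW) = 90.00° ✓; |PW| = 33.60 ✓; |VW| = 60.93 ✓.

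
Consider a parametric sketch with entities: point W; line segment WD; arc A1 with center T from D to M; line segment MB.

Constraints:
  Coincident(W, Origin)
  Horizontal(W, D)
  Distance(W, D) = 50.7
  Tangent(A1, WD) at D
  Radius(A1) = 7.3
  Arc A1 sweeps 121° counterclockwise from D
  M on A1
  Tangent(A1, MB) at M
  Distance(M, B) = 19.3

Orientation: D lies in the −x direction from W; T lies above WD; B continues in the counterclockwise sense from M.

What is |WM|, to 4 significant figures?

45.80

W is at the origin; WD is horizontal with |WD| = 50.7 and D on the −x side, so D = (-50.70, 0.000). A1 meets WD tangentially, so TD is at right angles to WD, so T = D + (0, 7.3) = (-50.70, 7.300). On A1, D sits at bearing -90° from T; a 121° counterclockwise sweep puts M at bearing 31°, so M = T + 7.3·(cos 31°, sin 31°) = (-44.44, 11.06). Then |WM| = |M − W| = 45.80.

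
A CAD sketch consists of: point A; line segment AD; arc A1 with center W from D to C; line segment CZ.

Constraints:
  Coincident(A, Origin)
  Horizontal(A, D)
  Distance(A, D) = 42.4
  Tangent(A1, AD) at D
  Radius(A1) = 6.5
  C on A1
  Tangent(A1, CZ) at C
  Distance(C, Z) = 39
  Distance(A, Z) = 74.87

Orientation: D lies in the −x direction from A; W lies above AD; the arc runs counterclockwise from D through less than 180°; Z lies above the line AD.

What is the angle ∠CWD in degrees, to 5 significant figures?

131.23°

Checks: A = (0.00, 0.00) ✓; |WC| = 6.500 ✓; ∠(WC, CZ) = 90.00° ✓; |CZ| = 39.00 ✓; |AZ| = 74.87 ✓.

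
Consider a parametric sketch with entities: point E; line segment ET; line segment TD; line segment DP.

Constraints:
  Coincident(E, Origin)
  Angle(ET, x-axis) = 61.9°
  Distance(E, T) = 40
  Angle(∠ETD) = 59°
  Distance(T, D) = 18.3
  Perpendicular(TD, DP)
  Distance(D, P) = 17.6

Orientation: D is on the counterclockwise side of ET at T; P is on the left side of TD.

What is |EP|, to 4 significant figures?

16.84

E is at the origin; ET runs at 61.9° with length 40.0, so T = 40.0·(cos 61.9°, sin 61.9°) = (18.84, 35.29). ∠ETD = 59.0°, so TD runs at 61.9° + (180° − 59.0°) = 182.9° from the x-axis; with |TD| = 18.3, D = T + 18.3·(cos 182.9°, sin 182.9°) = (0.5639, 34.36). TD is perpendicular to DP; with |DP| = 17.6 on the left of TD, P = D + 17.6·(0.05059, -0.9987) = (1.454, 16.78). Then |EP| = |P − E| = 16.84.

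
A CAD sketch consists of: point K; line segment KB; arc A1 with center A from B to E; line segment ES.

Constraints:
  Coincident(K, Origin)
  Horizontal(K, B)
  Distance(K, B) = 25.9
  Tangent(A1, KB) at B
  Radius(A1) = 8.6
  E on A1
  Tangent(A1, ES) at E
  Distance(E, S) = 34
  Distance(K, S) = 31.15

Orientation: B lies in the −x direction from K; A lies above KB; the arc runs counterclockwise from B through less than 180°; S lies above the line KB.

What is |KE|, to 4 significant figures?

19.26

K is at the origin; KB is horizontal with |KB| = 25.9 and B on the −x side, so B = (-25.90, 0.000). The tangent condition forces AB to be normal to KB, so A = B + (0, 8.6) = (-25.90, 8.600). Since AE ⟂ ES (tangency), |AS| = √(8.6² + 34.0²) = 35.07 regardless of where E sits on A1. So S lies on both circle(K, 31.15) and circle(A, 35.07); the above-KB intersection is S = (0.9727, 31.13). E is the foot of the tangent from S: E = (-18.93, 3.567).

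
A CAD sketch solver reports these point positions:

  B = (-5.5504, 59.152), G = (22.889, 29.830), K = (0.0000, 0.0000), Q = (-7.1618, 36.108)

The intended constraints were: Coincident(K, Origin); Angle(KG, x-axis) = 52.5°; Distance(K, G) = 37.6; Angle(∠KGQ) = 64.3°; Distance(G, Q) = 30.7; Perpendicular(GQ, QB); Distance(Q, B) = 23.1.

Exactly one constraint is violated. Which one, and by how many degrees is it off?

Perpendicular(GQ, QB) — off by 7.80°.

K = (0.00, 0.00) ✓; KG at 52.50° ✓; |KG| = 37.60 ✓; ∠KGQ = 64.30° ✓; |GQ| = 30.70 ✓; ∠(GQ, QB) = 82.20° ✗; |QB| = 23.10 ✓.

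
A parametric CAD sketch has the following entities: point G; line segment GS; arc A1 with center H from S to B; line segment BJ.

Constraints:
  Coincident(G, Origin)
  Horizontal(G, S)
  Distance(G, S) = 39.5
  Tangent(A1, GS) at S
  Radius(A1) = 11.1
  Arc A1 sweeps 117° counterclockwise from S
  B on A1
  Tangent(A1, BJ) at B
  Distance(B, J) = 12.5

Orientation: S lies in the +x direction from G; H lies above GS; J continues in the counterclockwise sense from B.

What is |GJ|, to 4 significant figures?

51.53

G is at the origin; G and S share the same y with |GS| = 39.5 and S on the +x side, so S = (39.50, 0.000). A1 meets GS tangentially, so HS is at right angles to GS, so H = S + (0, 11.1) = (39.50, 11.10). On A1, S sits at bearing -90° from H; a 117° counterclockwise sweep puts B at bearing 27°, so B = H + 11.1·(cos 27°, sin 27°) = (49.39, 16.14). A1 meets BJ tangentially, so HB is at right angles to BJ, so BJ runs along (−sin 27°, cos 27°); with |BJ| = 12.5, J = (43.72, 27.28). Then |GJ| = |J − G| = 51.53.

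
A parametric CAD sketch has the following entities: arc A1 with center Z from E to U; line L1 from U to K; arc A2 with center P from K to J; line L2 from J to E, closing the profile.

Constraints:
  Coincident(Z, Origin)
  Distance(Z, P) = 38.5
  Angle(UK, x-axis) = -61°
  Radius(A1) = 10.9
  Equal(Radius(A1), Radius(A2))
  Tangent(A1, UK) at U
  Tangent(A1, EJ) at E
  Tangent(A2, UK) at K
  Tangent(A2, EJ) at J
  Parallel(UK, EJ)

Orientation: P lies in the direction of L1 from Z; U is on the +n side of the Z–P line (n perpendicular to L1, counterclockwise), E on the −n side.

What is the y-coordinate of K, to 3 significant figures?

-28.4

Tangency of A1 to both parallel lines with radius 10.9 puts U and E at Z ± 10.9·n: U = (9.53, 5.28), E = (-9.53, -5.28). Equal radii place K and J the same way about P: K = P + 10.9·n = (28.2, -28.4), J = P − 10.9·n = (9.13, -39.0). So K.y = -28.4.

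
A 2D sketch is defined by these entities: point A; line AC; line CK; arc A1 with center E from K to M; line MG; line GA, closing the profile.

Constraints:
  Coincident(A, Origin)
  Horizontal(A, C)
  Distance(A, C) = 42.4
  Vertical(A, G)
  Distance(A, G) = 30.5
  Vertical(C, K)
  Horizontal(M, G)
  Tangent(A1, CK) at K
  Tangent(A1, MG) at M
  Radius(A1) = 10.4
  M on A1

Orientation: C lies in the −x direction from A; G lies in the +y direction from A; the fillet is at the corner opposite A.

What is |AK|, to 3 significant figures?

46.9

The virtual corner opposite A is at (-42.4, 30.5). Since A1 is tangent to CK there, EK ⟂ CK and the tangent condition forces EM to be normal to MG, with radius 10.4, so the center E sits 10.4 in from both sides at E = (-32.0, 20.1). That places the tangent points at K = (-42.4, 20.1) on CK and M = (-32.0, 30.5) on MG. Then |AK| = |K − A| = 46.9.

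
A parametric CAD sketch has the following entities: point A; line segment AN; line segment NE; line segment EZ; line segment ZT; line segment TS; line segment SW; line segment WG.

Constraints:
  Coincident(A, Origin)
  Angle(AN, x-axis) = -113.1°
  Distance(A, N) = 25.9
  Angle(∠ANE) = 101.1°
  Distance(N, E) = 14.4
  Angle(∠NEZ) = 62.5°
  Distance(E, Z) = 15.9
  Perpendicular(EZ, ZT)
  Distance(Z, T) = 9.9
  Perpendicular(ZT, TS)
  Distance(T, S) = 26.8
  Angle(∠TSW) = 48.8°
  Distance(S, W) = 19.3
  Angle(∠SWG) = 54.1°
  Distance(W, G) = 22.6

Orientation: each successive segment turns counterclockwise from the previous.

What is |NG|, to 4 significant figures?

4.640

∠TSW = 48.8° gives SW at 34.50° from the x-axis; with |SW| = 19.3, W = (6.550, -30.66). ∠SWG = 54.1° gives WG at 160.4° from the x-axis; with |WG| = 22.6, G = (-14.74, -23.08). Then |NG| = |G − N| = 4.640.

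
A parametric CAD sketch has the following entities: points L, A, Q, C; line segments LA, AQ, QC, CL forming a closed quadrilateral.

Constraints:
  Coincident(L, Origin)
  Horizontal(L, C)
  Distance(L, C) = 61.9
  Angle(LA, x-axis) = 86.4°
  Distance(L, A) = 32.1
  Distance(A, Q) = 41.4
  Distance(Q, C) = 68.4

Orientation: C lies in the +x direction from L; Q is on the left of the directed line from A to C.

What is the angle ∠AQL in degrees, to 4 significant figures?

18.04°

L is at the origin; LC is horizontal with |LC| = 61.9 and C in +x, so C = (61.9, 0). LA runs at 86.4° with |LA| = 32.1, so A = (2.016, 32.04). Q is determined by |AQ| = 41.4 and |QC| = 68.4 together: it lies at the intersection of circle(A, 41.4) and circle(C, 68.4). With |AC| = 67.92, the foot of the radical line on AC is 12.13 from A and the perpendicular offset is √(41.4² − 12.13²) = 39.58. Taking the left-of-AC solution: Q = (31.38, 61.22).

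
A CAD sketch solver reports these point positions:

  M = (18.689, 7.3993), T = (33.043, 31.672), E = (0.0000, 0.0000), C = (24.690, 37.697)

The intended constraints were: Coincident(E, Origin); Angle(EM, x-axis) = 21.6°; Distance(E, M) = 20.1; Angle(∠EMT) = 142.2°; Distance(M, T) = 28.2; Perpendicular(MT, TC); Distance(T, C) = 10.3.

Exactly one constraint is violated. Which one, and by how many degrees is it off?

Perpendicular(MT, TC) — off by 5.20°.

E = (0.00, 0.00) ✓; EM at 21.60° ✓; |EM| = 20.10 ✓; ∠EMT = 142.2° ✓; |MT| = 28.20 ✓; ∠(MT, TC) = 84.80° ✗; |TC| = 10.30 ✓.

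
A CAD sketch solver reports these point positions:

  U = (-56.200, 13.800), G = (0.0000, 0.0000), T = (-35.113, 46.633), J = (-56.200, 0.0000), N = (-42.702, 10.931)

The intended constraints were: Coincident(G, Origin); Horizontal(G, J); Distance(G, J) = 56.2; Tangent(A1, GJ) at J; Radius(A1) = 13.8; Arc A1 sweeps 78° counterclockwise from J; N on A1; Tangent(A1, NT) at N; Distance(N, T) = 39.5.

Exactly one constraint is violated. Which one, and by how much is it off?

Distance(N, T) = 39.5 — off by 3.00.

G = (0.00, 0.00) ✓; G.y = 0.00, J.y = 0.00 ✓; |GJ| = 56.20 ✓; ∠(UJ, JG) = 90.00° ✓; |UJ| = 13.80 ✓; bearing(U→N) − bearing(U→J) = 78.00° ✓; |UN| = 13.80 ✓; ∠(UN, NT) = 90.00° ✓; |NT| = 36.50 ✗.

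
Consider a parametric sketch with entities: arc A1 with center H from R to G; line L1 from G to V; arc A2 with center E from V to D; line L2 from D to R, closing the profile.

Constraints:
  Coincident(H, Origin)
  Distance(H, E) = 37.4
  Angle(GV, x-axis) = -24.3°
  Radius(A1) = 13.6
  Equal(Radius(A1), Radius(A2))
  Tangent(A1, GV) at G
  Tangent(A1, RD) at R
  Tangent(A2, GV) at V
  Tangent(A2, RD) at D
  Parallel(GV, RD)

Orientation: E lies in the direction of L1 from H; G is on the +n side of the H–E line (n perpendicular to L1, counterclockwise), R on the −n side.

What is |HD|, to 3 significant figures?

39.8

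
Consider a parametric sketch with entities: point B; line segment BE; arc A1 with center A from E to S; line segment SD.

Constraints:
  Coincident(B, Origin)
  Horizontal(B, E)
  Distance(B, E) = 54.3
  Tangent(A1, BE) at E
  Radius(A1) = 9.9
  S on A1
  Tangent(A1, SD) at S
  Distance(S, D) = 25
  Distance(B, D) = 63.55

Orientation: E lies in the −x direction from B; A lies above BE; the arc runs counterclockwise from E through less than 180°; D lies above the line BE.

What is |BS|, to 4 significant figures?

46.57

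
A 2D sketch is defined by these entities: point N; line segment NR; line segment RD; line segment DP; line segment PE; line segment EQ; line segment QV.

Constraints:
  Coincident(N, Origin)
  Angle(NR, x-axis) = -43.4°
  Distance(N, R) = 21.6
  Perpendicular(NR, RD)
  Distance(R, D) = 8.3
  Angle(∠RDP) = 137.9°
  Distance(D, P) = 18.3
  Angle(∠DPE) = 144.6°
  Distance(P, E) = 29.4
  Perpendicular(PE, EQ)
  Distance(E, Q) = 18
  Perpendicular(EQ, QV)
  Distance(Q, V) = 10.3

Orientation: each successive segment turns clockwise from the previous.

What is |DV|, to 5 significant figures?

34.812

PE ⟂ EQ, so EQ runs at 59.100°; with |EQ| = 18.0, Q = (-24.236, 8.2358). EQ is perpendicular to QV, so QV runs at -30.900°; with |QV| = 10.3, V = (-15.398, 2.9463). Then |DV| = |V − D| = 34.812.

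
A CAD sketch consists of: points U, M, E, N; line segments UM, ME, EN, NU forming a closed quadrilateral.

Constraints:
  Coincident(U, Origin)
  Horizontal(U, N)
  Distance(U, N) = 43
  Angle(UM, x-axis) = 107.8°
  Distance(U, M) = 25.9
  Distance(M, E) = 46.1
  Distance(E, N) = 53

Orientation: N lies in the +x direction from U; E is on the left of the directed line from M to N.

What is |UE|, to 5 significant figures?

59.283

Checks: |ME| = 46.10 ✓; |EN| = 53.00 ✓.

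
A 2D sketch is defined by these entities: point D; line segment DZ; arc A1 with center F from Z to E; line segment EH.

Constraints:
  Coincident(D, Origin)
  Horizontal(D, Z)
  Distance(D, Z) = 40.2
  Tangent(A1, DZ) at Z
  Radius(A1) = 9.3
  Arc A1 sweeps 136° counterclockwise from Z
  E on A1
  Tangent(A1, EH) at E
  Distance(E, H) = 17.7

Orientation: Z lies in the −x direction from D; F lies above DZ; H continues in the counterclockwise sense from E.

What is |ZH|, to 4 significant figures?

28.97

D is at the origin; D and Z share the same y with |DZ| = 40.2 and Z on the −x side, so Z = (-40.20, 0.000). Tangency of A1 to DZ means the radius FZ is perpendicular to DZ, so F = Z + (0, 9.3) = (-40.20, 9.300). On A1, Z sits at bearing -90° from F; a 136° counterclockwise sweep puts E at bearing 46°, so E = F + 9.3·(cos 46°, sin 46°) = (-33.74, 15.99). A1 meets EH tangentially, so FE is at right angles to EH, so EH runs along (−sin 46°, cos 46°); with |EH| = 17.7, H = (-46.47, 28.29). Then |ZH| = |H − Z| = 28.97.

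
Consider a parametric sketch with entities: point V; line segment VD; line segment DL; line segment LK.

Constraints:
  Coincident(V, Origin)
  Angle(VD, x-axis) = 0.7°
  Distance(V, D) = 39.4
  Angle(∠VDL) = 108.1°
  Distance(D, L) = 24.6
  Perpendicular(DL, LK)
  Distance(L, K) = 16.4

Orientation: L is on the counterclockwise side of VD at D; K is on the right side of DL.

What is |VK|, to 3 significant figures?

65.2

V is at the origin; VD runs at 0.7° with length 39.4, so D = 39.4·(cos 0.7°, sin 0.7°) = (39.4, 0.481). ∠VDL = 108.1°, so DL runs at 0.7° + (180° − 108.1°) = 72.6° from the x-axis; with |DL| = 24.6, L = D + 24.6·(cos 72.6°, sin 72.6°) = (46.8, 24.0). The perpendicularity gives LK at right angles to DL; with |LK| = 16.4 on the right of DL, K = L + 16.4·(0.954, -0.299) = (62.4, 19.1). Then |VK| = |K − V| = 65.2.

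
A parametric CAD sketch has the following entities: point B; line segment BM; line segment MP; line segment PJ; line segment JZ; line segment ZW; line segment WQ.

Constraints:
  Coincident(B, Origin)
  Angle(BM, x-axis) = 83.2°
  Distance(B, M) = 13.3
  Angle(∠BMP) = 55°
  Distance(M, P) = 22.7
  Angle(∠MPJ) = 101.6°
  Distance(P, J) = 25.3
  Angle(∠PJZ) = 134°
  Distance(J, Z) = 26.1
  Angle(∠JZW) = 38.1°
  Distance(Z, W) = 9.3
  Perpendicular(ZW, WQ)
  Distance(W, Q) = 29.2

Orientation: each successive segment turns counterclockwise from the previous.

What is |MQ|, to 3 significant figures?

54.4

B is at the origin; BM runs at 83.2° with length 13.3, so M = (1.57, 13.2). ∠BMP = 55.0° gives MP at -152° from the x-axis; with |MP| = 22.7, P = (-18.4, 2.48). ∠MPJ = 101.6° gives PJ at -73.4° from the x-axis; with |PJ| = 25.3, J = (-11.2, -21.8). ∠PJZ = 134.0° gives JZ at -27.4° from the x-axis; with |JZ| = 26.1, Z = (12.0, -33.8). ∠JZW = 38.1° gives ZW at 114° from the x-axis; with |ZW| = 9.3, W = (8.11, -25.3). ZW ⟂ WQ, so WQ runs at -156°; with |WQ| = 29.2, Q = (-18.5, -37.4). Then |MQ| = |Q − M| = 54.4.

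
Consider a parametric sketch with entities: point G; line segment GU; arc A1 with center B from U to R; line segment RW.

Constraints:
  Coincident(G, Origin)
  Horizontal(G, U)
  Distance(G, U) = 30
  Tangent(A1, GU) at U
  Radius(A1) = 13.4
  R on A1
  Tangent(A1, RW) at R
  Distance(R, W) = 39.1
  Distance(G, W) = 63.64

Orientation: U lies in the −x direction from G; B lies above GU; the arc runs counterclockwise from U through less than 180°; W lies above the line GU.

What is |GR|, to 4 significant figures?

25.58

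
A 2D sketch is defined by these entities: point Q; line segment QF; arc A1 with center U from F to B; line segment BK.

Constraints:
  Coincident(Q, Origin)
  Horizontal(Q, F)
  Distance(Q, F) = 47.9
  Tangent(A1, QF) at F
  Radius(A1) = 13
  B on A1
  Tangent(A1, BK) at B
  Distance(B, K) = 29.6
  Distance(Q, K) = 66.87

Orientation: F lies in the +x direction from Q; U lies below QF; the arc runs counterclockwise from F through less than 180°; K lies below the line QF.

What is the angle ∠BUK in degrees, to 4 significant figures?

66.29°

Q is at the origin; QF is horizontal with |QF| = 47.9 and F on the +x side, so F = (47.90, 0.000). Tangency of A1 to QF means the radius UF is perpendicular to QF, so U = F + (0, -13) = (47.90, -13.00). Since UB ⟂ BK (tangency), |UK| = √(13.0² + 29.6²) = 32.33 regardless of where B sits on A1. So K lies on both circle(Q, 66.87) and circle(U, 32.33); the below-QF intersection is K = (49.19, -45.30). B is the foot of the tangent from K: B = (36.21, -18.70).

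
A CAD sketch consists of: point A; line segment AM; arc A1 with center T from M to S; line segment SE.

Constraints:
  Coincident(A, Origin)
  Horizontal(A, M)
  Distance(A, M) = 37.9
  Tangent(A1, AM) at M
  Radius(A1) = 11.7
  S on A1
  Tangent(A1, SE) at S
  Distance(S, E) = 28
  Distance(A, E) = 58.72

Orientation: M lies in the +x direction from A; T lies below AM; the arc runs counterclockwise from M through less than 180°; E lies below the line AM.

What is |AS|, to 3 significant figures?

32.6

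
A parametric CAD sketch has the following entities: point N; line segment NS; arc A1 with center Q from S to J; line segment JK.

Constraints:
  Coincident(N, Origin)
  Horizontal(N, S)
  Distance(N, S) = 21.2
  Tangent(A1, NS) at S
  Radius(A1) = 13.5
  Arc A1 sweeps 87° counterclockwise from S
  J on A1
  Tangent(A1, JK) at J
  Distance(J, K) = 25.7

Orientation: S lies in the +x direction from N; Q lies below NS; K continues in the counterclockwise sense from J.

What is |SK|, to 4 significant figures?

41.22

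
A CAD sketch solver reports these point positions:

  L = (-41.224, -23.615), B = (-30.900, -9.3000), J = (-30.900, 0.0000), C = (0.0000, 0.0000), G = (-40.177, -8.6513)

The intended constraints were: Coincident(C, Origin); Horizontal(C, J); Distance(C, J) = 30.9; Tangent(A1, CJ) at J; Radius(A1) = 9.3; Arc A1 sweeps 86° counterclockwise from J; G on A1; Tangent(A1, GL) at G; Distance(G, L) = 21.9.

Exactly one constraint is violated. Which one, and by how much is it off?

Distance(G, L) = 21.9 — off by 6.90.

C = (0.00, 0.00) ✓; C.y = 0.00, J.y = 0.00 ✓; |CJ| = 30.90 ✓; ∠(BJ, JC) = 90.00° ✓; |BJ| = 9.300 ✓; bearing(B→G) − bearing(B→J) = 86.00° ✓; |BG| = 9.300 ✓; ∠(BG, GL) = 90.00° ✓; |GL| = 15.00 ✗.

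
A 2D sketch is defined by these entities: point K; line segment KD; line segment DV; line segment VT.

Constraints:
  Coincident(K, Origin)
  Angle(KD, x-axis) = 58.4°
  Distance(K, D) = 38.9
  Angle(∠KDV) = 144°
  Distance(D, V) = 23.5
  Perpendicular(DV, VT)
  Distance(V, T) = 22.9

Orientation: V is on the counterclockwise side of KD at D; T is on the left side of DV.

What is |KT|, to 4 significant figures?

54.97

K is at the origin; KD runs at 58.4° with length 38.9, so D = 38.9·(cos 58.4°, sin 58.4°) = (20.38, 33.13). ∠KDV = 144.0°, so DV runs at 58.4° + (180° − 144.0°) = 94.40° from the x-axis; with |DV| = 23.5, V = D + 23.5·(cos 94.40°, sin 94.40°) = (18.58, 56.56). DV ⟂ VT; with |VT| = 22.9 on the left of DV, T = V + 22.9·(-0.9971, -0.07672) = (-4.252, 54.81). Then |KT| = |T − K| = 54.97.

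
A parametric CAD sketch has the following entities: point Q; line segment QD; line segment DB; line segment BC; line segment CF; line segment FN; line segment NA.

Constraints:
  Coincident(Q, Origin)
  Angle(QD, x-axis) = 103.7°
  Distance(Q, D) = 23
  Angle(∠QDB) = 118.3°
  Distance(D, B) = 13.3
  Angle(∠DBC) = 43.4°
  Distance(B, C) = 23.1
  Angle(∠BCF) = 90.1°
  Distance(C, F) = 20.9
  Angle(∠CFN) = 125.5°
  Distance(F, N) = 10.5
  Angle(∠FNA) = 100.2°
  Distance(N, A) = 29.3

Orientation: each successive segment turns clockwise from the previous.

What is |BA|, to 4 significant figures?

9.188

Q is at the origin; QD runs at 103.7° with length 23.0, so D = (-5.447, 22.35). ∠QDB = 118.3° gives DB at 42.00° from the x-axis; with |DB| = 13.3, B = (4.437, 31.25). ∠DBC = 43.4° gives BC at -94.60° from the x-axis; with |BC| = 23.1, C = (2.584, 8.219). ∠BCF = 90.1° gives CF at 175.5° from the x-axis; with |CF| = 20.9, F = (-18.25, 9.859). ∠CFN = 125.5° gives FN at 121.0° from the x-axis; with |FN| = 10.5, N = (-23.66, 18.86). ∠FNA = 100.2° gives NA at 41.20° from the x-axis; with |NA| = 29.3, A = (-1.614, 38.16). Then |BA| = |A − B| = 9.188.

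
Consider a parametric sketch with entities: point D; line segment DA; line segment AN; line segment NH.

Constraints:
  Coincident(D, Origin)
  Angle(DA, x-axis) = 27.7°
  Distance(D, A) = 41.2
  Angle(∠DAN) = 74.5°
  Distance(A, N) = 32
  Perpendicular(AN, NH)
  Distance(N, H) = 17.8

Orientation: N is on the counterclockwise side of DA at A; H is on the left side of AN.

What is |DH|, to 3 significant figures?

30.3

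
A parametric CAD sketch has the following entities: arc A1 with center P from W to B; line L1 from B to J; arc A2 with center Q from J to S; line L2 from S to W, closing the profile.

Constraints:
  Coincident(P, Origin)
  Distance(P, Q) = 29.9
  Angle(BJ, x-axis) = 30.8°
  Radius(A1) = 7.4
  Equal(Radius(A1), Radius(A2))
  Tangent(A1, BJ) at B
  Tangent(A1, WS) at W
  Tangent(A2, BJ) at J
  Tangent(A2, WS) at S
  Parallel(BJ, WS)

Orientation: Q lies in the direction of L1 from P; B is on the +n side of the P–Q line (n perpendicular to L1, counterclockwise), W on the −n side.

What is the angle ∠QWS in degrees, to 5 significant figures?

13.901°

The slot axis is L1's direction at 30.8°, so u = (cos 30.8°, sin 30.8°) = (0.85896, 0.51204) and n = (−sin 30.8°, cos 30.8°) = (-0.51204, 0.85896). P is at the origin and Q lies 29.9 along u from P, so Q = 29.9·u = (25.683, 15.310). Tangency of A1 to both parallel lines with radius 7.4 puts B and W at P ± 7.4·n: B = (-3.7891, 6.3563), W = (3.7891, -6.3563). Equal radii place J and S the same way about Q: J = Q + 7.4·n = (21.894, 21.666), S = Q − 7.4·n = (29.472, 8.9538). Then cos ∠QWS = WQ·WS / (|WQ||WS|), giving 13.901°.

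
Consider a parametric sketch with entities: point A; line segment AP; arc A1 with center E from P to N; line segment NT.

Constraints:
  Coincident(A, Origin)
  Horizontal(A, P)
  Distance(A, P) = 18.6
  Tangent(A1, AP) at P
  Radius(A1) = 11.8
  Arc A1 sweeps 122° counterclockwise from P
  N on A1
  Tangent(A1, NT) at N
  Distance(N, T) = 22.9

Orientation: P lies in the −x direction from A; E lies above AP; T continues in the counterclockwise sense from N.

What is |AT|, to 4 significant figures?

42.82

A is at the origin; A and P share the same y with |AP| = 18.6 and P on the −x side, so P = (-18.60, 0.000). Since A1 is tangent to AP there, EP ⟂ AP, so E = P + (0, 11.8) = (-18.60, 11.80). On A1, P sits at bearing -90° from E; a 122° counterclockwise sweep puts N at bearing 32°, so N = E + 11.8·(cos 32°, sin 32°) = (-8.593, 18.05). Since A1 is tangent to NT there, EN ⟂ NT, so NT runs along (−sin 32°, cos 32°); with |NT| = 22.9, T = (-20.73, 37.47). Then |AT| = |T − A| = 42.82.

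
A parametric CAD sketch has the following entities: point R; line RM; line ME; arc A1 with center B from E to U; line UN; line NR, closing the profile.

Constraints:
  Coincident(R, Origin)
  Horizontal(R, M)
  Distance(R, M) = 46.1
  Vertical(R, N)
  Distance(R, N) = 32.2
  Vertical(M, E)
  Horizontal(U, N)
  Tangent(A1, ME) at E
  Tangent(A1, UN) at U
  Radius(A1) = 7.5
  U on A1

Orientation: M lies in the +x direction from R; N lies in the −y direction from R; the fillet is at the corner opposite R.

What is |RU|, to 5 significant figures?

50.267

The virtual corner opposite R is at (46.100, -32.200). Tangency of A1 to ME means the radius BE is perpendicular to ME and since A1 is tangent to UN there, BU ⟂ UN, with radius 7.5, so the center B sits 7.5 in from both sides at B = (38.600, -24.700). That places the tangent points at E = (46.100, -24.700) on ME and U = (38.600, -32.200) on UN. Then |RU| = |U − R| = 50.267.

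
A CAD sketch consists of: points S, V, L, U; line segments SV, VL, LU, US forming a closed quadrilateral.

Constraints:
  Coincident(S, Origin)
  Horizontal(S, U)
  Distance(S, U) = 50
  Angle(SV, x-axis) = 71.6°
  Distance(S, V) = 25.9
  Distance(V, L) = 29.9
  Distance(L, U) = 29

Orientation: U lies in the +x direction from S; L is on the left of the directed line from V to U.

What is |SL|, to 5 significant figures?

46.292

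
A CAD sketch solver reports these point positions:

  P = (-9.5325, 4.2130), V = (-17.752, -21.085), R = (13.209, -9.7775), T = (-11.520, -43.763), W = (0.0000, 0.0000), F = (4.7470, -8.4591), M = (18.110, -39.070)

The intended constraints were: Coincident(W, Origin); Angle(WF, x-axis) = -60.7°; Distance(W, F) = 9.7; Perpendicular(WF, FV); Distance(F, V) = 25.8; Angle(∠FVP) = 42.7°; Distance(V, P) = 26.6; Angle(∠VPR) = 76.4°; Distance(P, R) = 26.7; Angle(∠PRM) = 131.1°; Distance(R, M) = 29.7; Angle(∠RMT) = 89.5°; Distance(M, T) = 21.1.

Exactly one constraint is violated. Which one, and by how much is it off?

Distance(M, T) = 21.1 — off by 8.90.

W = (0.00, 0.00) ✓; WF at -60.70° ✓; |WF| = 9.700 ✓; ∠(WF, FV) = 90.00° ✓; |FV| = 25.80 ✓; ∠FVP = 42.70° ✓; |VP| = 26.60 ✓; ∠VPR = 76.40° ✓; |PR| = 26.70 ✓; ∠PRM = 131.1° ✓; |RM| = 29.70 ✓; ∠RMT = 89.50° ✓; |MT| = 30.00 ✗.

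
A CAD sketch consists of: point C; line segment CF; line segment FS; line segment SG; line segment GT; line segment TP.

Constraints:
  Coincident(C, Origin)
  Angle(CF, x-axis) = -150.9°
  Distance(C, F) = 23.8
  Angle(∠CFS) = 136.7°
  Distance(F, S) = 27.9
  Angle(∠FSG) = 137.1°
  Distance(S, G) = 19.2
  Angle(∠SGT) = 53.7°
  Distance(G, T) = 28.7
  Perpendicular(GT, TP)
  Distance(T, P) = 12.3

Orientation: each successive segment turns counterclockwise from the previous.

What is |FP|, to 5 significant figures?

13.117

C is at the origin; CF runs at -150.9° with length 23.8, so F = (-20.796, -11.575). ∠CFS = 136.7° gives FS at -107.60° from the x-axis; with |FS| = 27.9, S = (-29.232, -38.169). ∠FSG = 137.1° gives SG at -64.700° from the x-axis; with |SG| = 19.2, G = (-21.027, -55.527). ∠SGT = 53.7° gives GT at 61.600° from the x-axis; with |GT| = 28.7, T = (-7.3762, -30.281). GT is perpendicular to TP, so TP runs at 151.60°; with |TP| = 12.3, P = (-18.196, -24.431). Then |FP| = |P − F| = 13.117.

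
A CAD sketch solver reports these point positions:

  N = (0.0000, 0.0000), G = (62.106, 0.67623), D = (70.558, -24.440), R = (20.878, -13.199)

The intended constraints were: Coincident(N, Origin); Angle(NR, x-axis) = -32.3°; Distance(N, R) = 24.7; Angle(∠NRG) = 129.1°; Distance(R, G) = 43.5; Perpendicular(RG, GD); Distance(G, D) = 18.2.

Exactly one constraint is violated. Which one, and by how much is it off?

Distance(G, D) = 18.2 — off by 8.30.

N = (0.00, 0.00) ✓; NR at -32.30° ✓; |NR| = 24.70 ✓; ∠NRG = 129.1° ✓; |RG| = 43.50 ✓; ∠(RG, GD) = 90.00° ✓; |GD| = 26.50 ✗.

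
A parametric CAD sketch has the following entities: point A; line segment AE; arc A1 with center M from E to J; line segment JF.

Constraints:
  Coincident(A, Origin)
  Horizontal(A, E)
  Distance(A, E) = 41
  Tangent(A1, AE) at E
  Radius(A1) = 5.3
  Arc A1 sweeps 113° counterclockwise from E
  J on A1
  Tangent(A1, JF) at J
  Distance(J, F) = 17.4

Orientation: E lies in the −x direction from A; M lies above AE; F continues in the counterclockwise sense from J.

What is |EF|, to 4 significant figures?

23.47

A is at the origin; A and E share the same y with |AE| = 41.0 and E on the −x side, so E = (-41.00, 0.000). Tangency of A1 to AE means the radius ME is perpendicular to AE, so M = E + (0, 5.3) = (-41.00, 5.300). On A1, E sits at bearing -90° from M; a 113° counterclockwise sweep puts J at bearing 23°, so J = M + 5.3·(cos 23°, sin 23°) = (-36.12, 7.371). The tangent condition forces MJ to be normal to JF, so JF runs along (−sin 23°, cos 23°); with |JF| = 17.4, F = (-42.92, 23.39). Then |EF| = |F − E| = 23.47.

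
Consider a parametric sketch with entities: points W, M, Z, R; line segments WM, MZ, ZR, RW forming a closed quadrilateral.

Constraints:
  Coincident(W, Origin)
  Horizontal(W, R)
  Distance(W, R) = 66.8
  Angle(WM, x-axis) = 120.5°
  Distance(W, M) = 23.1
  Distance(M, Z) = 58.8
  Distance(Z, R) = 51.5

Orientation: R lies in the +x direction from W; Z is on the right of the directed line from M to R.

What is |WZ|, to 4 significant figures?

35.90

W is at the origin; WR is horizontal with |WR| = 66.8 and R in +x, so R = (66.8, 0). WM runs at 120.5° with |WM| = 23.1, so M = (-11.72, 19.90). Z is determined by |MZ| = 58.8 and |ZR| = 51.5 together: it lies at the intersection of circle(M, 58.8) and circle(R, 51.5). With |MR| = 81.01, the foot of the radical line on MR is 45.47 from M and the perpendicular offset is √(58.8² − 45.47²) = 37.28. Taking the right-of-MR solution: Z = (23.20, -27.40).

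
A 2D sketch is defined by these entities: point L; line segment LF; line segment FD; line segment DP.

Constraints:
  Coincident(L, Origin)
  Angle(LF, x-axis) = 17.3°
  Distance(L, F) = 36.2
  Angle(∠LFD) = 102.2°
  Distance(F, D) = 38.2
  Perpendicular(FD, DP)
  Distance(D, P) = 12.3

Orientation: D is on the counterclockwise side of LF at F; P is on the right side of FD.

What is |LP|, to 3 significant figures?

66.2

∠LFD = 102.2°, so FD runs at 17.3° + (180° − 102.2°) = 95.1° from the x-axis; with |FD| = 38.2, D = F + 38.2·(cos 95.1°, sin 95.1°) = (31.2, 48.8). The perpendicularity gives DP at right angles to FD; with |DP| = 12.3 on the right of FD, P = D + 12.3·(0.996, 0.0889) = (43.4, 49.9). Then |LP| = |P − L| = 66.2.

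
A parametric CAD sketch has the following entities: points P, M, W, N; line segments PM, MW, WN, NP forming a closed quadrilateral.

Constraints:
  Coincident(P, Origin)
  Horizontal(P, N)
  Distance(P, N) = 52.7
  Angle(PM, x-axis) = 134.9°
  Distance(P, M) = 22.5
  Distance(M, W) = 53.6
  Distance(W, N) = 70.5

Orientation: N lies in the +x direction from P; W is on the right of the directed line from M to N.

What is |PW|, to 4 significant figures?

37.69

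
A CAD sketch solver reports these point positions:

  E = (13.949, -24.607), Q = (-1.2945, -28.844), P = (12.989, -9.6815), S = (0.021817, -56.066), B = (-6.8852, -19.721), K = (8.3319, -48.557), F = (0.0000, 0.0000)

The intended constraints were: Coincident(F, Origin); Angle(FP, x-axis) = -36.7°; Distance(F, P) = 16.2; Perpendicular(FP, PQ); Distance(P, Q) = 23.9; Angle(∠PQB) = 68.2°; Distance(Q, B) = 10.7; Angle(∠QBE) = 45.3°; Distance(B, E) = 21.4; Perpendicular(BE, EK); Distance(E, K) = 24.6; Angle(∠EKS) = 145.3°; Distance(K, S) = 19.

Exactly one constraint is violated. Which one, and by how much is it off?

Distance(K, S) = 19 — off by 7.80.

F = (0.00, 0.00) ✓; FP at -36.70° ✓; |FP| = 16.20 ✓; ∠(FP, PQ) = 90.00° ✓; |PQ| = 23.90 ✓; ∠PQB = 68.20° ✓; |QB| = 10.70 ✓; ∠QBE = 45.30° ✓; |BE| = 21.40 ✓; ∠(BE, EK) = 90.00° ✓; |EK| = 24.60 ✓; ∠EKS = 145.3° ✓; |KS| = 11.20 ✗.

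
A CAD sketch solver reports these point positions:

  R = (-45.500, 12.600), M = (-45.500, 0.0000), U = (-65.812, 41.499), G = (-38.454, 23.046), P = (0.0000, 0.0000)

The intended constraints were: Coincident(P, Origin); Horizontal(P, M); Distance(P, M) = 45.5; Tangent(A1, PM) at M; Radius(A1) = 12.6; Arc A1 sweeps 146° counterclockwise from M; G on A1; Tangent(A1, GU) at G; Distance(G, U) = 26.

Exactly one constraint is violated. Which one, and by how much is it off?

Distance(G, U) = 26 — off by 7.00.

P = (0.00, 0.00) ✓; P.y = 0.00, M.y = 0.00 ✓; |PM| = 45.50 ✓; ∠(RM, MP) = 90.00° ✓; |RM| = 12.60 ✓; bearing(R→G) − bearing(R→M) = 146.0° ✓; |RG| = 12.60 ✓; ∠(RG, GU) = 90.00° ✓; |GU| = 33.00 ✗.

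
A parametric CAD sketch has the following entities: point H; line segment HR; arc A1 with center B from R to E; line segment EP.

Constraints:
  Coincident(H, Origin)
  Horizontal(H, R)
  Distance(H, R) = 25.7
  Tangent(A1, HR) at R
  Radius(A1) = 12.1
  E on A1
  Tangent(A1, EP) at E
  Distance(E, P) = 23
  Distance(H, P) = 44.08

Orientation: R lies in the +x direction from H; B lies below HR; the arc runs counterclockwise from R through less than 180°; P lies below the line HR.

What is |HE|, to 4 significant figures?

21.80

Checks: |BE| = 12.10 ✓; ∠(BE, EP) = 90.00° ✓; |EP| = 23.00 ✓; |HP| = 44.08 ✓.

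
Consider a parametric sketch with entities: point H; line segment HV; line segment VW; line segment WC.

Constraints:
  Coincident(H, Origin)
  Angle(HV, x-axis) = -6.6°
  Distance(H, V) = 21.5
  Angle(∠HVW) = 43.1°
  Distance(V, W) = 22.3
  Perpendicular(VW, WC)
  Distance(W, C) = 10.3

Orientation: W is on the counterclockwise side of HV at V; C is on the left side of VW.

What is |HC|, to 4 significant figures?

7.928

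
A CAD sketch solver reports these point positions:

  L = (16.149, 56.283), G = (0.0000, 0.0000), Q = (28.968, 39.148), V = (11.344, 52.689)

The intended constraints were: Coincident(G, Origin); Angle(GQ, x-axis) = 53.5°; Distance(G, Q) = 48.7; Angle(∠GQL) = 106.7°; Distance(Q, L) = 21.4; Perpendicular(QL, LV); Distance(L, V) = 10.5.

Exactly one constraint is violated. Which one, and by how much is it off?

Distance(L, V) = 10.5 — off by 4.50.

G = (0.00, 0.00) ✓; GQ at 53.50° ✓; |GQ| = 48.70 ✓; ∠GQL = 106.7° ✓; |QL| = 21.40 ✓; ∠(QL, LV) = 89.99° ✓; |LV| = 6.000 ✗.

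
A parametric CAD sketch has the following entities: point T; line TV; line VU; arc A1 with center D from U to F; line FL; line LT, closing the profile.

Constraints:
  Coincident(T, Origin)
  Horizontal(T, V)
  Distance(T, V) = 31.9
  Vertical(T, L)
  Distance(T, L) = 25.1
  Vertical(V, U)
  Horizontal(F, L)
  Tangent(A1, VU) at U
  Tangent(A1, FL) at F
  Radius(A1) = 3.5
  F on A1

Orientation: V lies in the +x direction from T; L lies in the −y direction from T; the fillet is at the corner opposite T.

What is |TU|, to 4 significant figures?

38.52

T is at the origin; T and V share the same y with |TV| = 31.9 and V on the +x side, so V = (31.90, 0.000). T and L share the same x with |TL| = 25.1 and L on the −y side, so L = (0.000, -25.10). The virtual corner opposite T is at (31.90, -25.10). The tangent condition forces DU to be normal to VU and tangency of A1 to FL means the radius DF is perpendicular to FL, with radius 3.5, so the center D sits 3.5 in from both sides at D = (28.40, -21.60). That places the tangent points at U = (31.90, -21.60) on VU and F = (28.40, -25.10) on FL. Then |TU| = |U − T| = 38.52.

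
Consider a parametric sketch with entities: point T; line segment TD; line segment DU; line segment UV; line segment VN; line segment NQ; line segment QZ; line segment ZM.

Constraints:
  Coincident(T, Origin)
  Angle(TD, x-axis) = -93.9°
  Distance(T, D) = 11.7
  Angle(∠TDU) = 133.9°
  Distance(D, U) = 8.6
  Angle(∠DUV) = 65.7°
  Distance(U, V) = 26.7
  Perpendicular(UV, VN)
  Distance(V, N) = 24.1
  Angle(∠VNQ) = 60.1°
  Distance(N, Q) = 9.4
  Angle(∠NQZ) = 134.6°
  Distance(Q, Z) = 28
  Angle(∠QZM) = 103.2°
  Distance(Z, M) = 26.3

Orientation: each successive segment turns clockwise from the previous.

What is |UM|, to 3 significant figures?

40.0

T is at the origin; TD runs at -93.9° with length 11.7, so D = (-0.796, -11.7). ∠TDU = 133.9° gives DU at -140° from the x-axis; with |DU| = 8.6, U = (-7.38, -17.2). ∠DUV = 65.7° gives UV at 106° from the x-axis; with |UV| = 26.7, V = (-14.6, 8.50). UV is perpendicular to VN, so VN runs at 15.7°; with |VN| = 24.1, N = (8.59, 15.0). ∠VNQ = 60.1° gives NQ at -104° from the x-axis; with |NQ| = 9.4, Q = (6.29, 5.91). ∠NQZ = 134.6° gives QZ at -150° from the x-axis; with |QZ| = 28.0, Z = (-17.9, -8.26). ∠QZM = 103.2° gives ZM at 134° from the x-axis; with |ZM| = 26.3, M = (-36.0, 10.8). Then |UM| = |M − U| = 40.0.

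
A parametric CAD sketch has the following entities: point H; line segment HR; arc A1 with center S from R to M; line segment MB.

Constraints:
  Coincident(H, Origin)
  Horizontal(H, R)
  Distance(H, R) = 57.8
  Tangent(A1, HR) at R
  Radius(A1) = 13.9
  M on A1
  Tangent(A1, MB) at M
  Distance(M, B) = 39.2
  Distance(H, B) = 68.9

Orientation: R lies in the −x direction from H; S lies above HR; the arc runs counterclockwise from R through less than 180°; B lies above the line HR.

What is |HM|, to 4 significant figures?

46.05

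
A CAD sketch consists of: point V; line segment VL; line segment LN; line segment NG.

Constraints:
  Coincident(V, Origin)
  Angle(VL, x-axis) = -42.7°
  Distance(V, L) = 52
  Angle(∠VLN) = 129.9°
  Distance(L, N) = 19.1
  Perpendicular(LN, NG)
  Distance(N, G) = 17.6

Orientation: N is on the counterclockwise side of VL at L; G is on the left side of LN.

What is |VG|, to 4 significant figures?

57.00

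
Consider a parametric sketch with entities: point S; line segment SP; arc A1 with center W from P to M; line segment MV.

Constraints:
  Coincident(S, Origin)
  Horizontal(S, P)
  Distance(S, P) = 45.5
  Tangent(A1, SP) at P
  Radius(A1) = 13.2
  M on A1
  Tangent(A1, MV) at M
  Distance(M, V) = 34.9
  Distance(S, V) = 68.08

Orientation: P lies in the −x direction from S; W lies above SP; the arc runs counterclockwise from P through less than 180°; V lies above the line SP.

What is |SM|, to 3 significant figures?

37.7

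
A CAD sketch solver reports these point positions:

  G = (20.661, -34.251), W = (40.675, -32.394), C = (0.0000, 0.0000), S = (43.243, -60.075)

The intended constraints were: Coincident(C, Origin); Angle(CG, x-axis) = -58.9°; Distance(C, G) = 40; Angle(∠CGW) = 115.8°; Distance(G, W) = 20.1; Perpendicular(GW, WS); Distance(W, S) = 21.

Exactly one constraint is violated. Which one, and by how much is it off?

Distance(W, S) = 21 — off by 6.80.

C = (0.00, 0.00) ✓; CG at -58.90° ✓; |CG| = 40.00 ✓; ∠CGW = 115.8° ✓; |GW| = 20.10 ✓; ∠(GW, WS) = 90.00° ✓; |WS| = 27.80 ✗.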